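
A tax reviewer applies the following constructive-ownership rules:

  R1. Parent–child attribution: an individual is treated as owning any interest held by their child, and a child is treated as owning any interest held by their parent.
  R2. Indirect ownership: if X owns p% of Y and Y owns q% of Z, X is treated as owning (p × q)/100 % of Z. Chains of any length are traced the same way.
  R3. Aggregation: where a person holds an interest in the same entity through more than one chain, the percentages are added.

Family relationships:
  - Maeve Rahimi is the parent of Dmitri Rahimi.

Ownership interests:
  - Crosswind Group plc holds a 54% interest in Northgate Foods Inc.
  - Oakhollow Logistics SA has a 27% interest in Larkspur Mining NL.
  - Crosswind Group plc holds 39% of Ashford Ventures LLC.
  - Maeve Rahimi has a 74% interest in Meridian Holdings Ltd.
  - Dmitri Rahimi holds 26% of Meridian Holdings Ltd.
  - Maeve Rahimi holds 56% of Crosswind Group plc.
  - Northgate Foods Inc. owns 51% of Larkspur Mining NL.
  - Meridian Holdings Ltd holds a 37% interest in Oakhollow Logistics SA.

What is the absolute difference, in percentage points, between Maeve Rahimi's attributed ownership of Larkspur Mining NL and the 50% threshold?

By parent–child attribution (R1), Maeve Rahimi is treated as also owning Dmitri Rahimi's interest in Meridian Holdings Ltd, giving 74% + 26% = 100%.
Chain via Meridian Holdings Ltd → Oakhollow Logistics SA (R2): 100% × 37% × 27% = 9.99% of Larkspur Mining NL.
Chain via Crosswind Group plc → Northgate Foods Inc. (R2): 56% × 54% × 51% = 15.4224% of Larkspur Mining NL.
Aggregating (R3): 9.99% + 15.4224% = 25.4124%.
25.4124% falls short of the 50% threshold by 24.5876 percentage points.

24.5876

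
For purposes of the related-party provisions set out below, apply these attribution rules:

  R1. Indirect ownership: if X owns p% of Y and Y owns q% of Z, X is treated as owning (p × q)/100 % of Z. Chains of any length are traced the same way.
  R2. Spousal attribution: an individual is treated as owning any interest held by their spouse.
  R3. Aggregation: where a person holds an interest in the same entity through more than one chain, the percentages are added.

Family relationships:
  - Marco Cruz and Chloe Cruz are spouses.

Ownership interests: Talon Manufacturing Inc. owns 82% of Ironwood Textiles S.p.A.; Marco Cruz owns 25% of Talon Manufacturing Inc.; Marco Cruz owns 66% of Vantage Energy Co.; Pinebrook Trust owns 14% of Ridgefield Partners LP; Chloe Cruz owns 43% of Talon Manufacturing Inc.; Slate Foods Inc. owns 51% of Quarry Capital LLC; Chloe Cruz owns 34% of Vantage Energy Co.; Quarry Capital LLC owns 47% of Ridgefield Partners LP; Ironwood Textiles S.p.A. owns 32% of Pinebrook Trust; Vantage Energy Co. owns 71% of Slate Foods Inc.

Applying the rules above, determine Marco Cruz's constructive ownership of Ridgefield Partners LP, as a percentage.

By spousal attribution (R2), Marco Cruz is treated as also owning Chloe Cruz's interest in Vantage Energy Co, giving 66% + 34% = 100%.
By spousal attribution (R2), Marco Cruz is treated as also owning Chloe Cruz's interest in Talon Manufacturing Inc, giving 25% + 43% = 68%.
Chain via Vantage Energy Co. → Slate Foods Inc. → Quarry Capital LLC (R1): 100% × 71% × 51% × 47% = 17.0187% of Ridgefield Partners LP.
Chain via Talon Manufacturing Inc. → Ironwood Textiles S.p.A. → Pinebrook Trust (R1): 68% × 82% × 32% × 14% = 2.498048% of Ridgefield Partners LP.
Aggregating (R3): 17.0187% + 2.498048% = 19.516748%.

19.516748%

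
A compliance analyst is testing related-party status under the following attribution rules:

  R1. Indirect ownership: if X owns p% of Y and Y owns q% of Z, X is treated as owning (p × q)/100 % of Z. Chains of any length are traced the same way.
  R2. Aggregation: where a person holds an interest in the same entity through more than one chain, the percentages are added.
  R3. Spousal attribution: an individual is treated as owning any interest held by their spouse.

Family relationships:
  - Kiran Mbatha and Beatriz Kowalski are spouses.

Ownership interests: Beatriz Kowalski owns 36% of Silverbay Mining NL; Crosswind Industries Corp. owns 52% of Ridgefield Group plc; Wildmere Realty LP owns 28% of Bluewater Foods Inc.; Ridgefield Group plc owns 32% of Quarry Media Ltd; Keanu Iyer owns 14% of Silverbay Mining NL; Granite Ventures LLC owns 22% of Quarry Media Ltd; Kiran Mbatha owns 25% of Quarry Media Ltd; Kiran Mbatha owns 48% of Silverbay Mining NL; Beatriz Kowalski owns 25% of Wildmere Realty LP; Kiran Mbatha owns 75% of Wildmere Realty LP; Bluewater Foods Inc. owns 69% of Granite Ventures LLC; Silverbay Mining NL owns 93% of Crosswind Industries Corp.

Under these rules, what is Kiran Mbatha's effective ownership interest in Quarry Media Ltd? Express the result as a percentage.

42.249568%

By spousal attribution (R3), Kiran Mbatha is treated as also owning Beatriz Kowalski's interest in Wildmere Realty LP, giving 75% + 25% = 100%.
By spousal attribution (R3), Kiran Mbatha is treated as also owning Beatriz Kowalski's interest in Silverbay Mining NL, giving 48% + 36% = 84%.
Chain via Wildmere Realty LP → Bluewater Foods Inc. → Granite Ventures LLC (R1): 100% × 28% × 69% × 22% = 4.2504% of Quarry Media Ltd.
Chain via Silverbay Mining NL → Crosswind Industries Corp. → Ridgefield Group plc (R1): 84% × 93% × 52% × 32% = 12.999168% of Quarry Media Ltd.
Direct interest in Quarry Media Ltd: 25%.
Aggregating (R2): 4.2504% + 12.999168% + 25% = 42.249568%.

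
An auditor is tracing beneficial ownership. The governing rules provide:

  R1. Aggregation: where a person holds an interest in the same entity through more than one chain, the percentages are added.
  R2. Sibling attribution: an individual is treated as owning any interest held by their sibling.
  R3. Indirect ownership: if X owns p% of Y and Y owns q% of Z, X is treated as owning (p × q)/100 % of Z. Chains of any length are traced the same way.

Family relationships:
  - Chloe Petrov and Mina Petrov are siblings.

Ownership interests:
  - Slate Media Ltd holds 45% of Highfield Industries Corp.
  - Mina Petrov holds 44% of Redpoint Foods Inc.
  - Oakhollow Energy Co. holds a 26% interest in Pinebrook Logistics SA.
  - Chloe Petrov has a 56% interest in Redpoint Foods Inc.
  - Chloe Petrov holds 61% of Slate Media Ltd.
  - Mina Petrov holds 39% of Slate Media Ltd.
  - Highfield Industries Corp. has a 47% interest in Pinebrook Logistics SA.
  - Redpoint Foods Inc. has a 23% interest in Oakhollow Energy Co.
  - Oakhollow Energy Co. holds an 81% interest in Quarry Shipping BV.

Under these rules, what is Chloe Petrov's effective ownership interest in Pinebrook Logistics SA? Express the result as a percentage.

27.13%

By sibling attribution (R2), Chloe Petrov is treated as also owning Mina Petrov's interest in Slate Media Ltd, giving 61% + 39% = 100%.
By sibling attribution (R2), Chloe Petrov is treated as also owning Mina Petrov's interest in Redpoint Foods Inc, giving 56% + 44% = 100%.
Chain via Slate Media Ltd → Highfield Industries Corp. (R3): 100% × 45% × 47% = 21.15% of Pinebrook Logistics SA.
Chain via Redpoint Foods Inc. → Oakhollow Energy Co. (R3): 100% × 23% × 26% = 5.98% of Pinebrook Logistics SA.
Aggregating (R1): 21.15% + 5.98% = 27.13%.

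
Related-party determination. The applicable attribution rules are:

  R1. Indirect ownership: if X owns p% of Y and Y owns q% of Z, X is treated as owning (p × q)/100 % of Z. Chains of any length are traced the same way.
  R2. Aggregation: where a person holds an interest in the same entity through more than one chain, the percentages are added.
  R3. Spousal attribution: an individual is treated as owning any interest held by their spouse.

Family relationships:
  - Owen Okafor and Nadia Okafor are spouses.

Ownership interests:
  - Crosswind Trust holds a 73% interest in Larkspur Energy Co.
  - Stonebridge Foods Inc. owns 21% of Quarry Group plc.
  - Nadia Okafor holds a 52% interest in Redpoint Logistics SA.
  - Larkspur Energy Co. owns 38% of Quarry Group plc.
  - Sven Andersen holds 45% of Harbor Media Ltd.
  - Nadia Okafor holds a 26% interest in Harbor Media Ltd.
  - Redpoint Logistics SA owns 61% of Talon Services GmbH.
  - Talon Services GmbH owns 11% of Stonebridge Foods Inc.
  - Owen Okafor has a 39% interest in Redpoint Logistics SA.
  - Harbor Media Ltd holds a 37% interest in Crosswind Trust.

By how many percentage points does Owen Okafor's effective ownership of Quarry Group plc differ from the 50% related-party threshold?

46.049131

By spousal attribution (R3), Owen Okafor is treated as also owning Nadia Okafor's interest in Redpoint Logistics SA, giving 39% + 52% = 91%.
By spousal attribution (R3), Owen Okafor is treated as owning Nadia Okafor's 26% interest in Harbor Media Ltd.
Chain via Redpoint Logistics SA → Talon Services GmbH → Stonebridge Foods Inc. (R1): 91% × 61% × 11% × 21% = 1.282281% of Quarry Group plc.
Chain via Harbor Media Ltd → Crosswind Trust → Larkspur Energy Co. (R1): 26% × 37% × 73% × 38% = 2.668588% of Quarry Group plc.
Aggregating (R2): 1.282281% + 2.668588% = 3.950869%.
3.950869% falls short of the 50% threshold by 46.049131 percentage points.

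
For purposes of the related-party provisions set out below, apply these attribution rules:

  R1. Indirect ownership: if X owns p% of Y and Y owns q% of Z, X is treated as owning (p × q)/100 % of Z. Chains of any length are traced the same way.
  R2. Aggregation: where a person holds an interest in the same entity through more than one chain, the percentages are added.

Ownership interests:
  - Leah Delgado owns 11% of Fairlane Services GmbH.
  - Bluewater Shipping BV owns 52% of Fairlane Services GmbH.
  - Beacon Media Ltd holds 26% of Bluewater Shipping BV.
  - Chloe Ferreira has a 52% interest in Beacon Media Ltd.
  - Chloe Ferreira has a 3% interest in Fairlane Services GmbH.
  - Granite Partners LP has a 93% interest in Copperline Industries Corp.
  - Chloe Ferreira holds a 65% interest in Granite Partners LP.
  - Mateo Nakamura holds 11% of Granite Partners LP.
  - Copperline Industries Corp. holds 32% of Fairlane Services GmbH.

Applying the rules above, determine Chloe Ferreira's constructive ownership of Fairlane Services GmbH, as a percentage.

29.3744%

Chain via Beacon Media Ltd → Bluewater Shipping BV (R1): 52% × 26% × 52% = 7.0304% of Fairlane Services GmbH.
Chain via Granite Partners LP → Copperline Industries Corp. (R1): 65% × 93% × 32% = 19.344% of Fairlane Services GmbH.
Direct interest in Fairlane Services GmbH: 3%.
Aggregating (R2): 7.0304% + 19.344% + 3% = 29.3744%.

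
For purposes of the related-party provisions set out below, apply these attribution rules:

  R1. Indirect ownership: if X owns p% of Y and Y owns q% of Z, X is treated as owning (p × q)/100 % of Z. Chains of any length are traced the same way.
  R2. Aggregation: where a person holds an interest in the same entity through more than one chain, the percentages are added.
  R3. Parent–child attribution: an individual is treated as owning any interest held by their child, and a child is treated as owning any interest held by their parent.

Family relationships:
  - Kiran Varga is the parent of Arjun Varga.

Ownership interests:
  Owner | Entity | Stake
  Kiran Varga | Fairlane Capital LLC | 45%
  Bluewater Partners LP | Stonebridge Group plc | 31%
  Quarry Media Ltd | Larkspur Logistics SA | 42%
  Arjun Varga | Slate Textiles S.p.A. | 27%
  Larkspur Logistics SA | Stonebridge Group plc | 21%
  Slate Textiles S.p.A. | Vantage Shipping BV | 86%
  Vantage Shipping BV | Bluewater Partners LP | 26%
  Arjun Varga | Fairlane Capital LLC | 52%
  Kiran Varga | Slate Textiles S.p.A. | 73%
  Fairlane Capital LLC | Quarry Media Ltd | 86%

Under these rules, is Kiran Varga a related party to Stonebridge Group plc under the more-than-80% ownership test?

By parent–child attribution (R3), Kiran Varga is treated as also owning Arjun Varga's interest in Slate Textiles S.p.A, giving 73% + 27% = 100%.
By parent–child attribution (R3), Kiran Varga is treated as also owning Arjun Varga's interest in Fairlane Capital LLC, giving 45% + 52% = 97%.
Chain via Slate Textiles S.p.A. → Vantage Shipping BV → Bluewater Partners LP (R1): 100% × 86% × 26% × 31% = 6.9316% of Stonebridge Group plc.
Chain via Fairlane Capital LLC → Quarry Media Ltd → Larkspur Logistics SA (R1): 97% × 86% × 42% × 21% = 7.357644% of Stonebridge Group plc.
Aggregating (R2): 6.9316% + 7.357644% = 14.289244%.
14.289244% does not exceed the 80% threshold, so Kiran is not a related party to Stonebridge Group plc.

No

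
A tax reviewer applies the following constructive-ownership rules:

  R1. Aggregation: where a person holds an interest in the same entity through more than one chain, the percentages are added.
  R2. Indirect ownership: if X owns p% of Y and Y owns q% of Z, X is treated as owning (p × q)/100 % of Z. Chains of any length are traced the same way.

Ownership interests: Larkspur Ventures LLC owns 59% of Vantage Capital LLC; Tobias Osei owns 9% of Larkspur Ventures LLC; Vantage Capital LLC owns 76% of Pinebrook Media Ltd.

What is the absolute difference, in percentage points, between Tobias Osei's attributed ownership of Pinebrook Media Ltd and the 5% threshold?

Chain via Larkspur Ventures LLC → Vantage Capital LLC (R2): 9% × 59% × 76% = 4.0356% of Pinebrook Media Ltd.
4.0356% falls short of the 5% threshold by 0.9644 percentage points.

0.9644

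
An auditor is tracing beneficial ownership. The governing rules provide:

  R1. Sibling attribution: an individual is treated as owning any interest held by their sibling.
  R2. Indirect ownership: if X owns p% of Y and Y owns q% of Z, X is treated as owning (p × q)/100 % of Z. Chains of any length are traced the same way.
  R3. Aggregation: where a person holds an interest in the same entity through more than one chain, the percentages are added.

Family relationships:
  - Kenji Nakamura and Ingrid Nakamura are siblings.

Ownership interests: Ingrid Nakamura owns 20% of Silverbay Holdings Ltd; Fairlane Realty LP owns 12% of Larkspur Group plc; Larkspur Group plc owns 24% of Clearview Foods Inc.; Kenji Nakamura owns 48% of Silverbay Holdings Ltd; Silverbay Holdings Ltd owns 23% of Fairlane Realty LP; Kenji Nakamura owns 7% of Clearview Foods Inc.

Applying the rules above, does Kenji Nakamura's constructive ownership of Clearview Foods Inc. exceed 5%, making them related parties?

Yes

By sibling attribution (R1), Kenji Nakamura is treated as also owning Ingrid Nakamura's interest in Silverbay Holdings Ltd, giving 48% + 20% = 68%.
Chain via Silverbay Holdings Ltd → Fairlane Realty LP → Larkspur Group plc (R2): 68% × 23% × 12% × 24% = 0.450432% of Clearview Foods Inc.
Direct interest in Clearview Foods Inc: 7%.
Aggregating (R3): 0.450432% + 7% = 7.450432%.
7.450432% exceeds the 5% threshold, so Kenji is a related party to Clearview Foods Inc.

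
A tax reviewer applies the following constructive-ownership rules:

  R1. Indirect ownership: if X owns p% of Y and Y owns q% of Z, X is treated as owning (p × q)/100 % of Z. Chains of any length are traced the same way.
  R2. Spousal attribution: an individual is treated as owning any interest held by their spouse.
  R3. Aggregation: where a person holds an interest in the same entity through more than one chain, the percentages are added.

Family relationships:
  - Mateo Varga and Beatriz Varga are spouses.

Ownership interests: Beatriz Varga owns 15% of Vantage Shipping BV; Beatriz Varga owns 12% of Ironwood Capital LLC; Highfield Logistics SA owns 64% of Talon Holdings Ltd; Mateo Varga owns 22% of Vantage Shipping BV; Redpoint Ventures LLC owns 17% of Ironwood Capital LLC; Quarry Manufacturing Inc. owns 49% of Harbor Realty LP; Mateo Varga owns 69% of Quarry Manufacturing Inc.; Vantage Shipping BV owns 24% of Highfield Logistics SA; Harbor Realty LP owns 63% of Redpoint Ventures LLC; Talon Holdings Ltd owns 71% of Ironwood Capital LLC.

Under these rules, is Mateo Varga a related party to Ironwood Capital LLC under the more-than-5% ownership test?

Yes

By spousal attribution (R2), Mateo Varga is treated as also owning Beatriz Varga's interest in Vantage Shipping BV, giving 22% + 15% = 37%.
By spousal attribution (R2), Mateo Varga is treated as owning Beatriz Varga's 12% interest in Ironwood Capital LLC.
Chain via Vantage Shipping BV → Highfield Logistics SA → Talon Holdings Ltd (R1): 37% × 24% × 64% × 71% = 4.035072% of Ironwood Capital LLC.
Chain via Quarry Manufacturing Inc. → Harbor Realty LP → Redpoint Ventures LLC (R1): 69% × 49% × 63% × 17% = 3.621051% of Ironwood Capital LLC.
Direct interest in Ironwood Capital LLC: 12%.
Aggregating (R3): 4.035072% + 3.621051% + 12% = 19.656123%.
19.656123% exceeds the 5% threshold, so Mateo is a related party to Ironwood Capital LLC.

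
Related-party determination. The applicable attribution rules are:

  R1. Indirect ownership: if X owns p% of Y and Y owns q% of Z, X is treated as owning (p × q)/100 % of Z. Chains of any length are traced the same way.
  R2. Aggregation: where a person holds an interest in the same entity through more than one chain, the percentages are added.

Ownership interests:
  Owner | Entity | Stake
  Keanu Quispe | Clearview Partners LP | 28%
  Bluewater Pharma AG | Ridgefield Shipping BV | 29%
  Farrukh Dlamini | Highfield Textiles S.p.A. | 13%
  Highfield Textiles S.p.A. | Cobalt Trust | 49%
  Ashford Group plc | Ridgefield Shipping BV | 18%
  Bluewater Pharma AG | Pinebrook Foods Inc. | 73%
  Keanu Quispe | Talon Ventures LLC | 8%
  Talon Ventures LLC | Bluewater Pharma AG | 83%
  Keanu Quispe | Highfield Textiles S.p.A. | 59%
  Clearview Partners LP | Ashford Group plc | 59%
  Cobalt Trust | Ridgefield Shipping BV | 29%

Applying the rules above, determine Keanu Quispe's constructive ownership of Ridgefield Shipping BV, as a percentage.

Chain via Highfield Textiles S.p.A. → Cobalt Trust (R1): 59% × 49% × 29% = 8.3839% of Ridgefield Shipping BV.
Chain via Talon Ventures LLC → Bluewater Pharma AG (R1): 8% × 83% × 29% = 1.9256% of Ridgefield Shipping BV.
Chain via Clearview Partners LP → Ashford Group plc (R1): 28% × 59% × 18% = 2.9736% of Ridgefield Shipping BV.
Aggregating (R2): 8.3839% + 1.9256% + 2.9736% = 13.2831%.

13.2831%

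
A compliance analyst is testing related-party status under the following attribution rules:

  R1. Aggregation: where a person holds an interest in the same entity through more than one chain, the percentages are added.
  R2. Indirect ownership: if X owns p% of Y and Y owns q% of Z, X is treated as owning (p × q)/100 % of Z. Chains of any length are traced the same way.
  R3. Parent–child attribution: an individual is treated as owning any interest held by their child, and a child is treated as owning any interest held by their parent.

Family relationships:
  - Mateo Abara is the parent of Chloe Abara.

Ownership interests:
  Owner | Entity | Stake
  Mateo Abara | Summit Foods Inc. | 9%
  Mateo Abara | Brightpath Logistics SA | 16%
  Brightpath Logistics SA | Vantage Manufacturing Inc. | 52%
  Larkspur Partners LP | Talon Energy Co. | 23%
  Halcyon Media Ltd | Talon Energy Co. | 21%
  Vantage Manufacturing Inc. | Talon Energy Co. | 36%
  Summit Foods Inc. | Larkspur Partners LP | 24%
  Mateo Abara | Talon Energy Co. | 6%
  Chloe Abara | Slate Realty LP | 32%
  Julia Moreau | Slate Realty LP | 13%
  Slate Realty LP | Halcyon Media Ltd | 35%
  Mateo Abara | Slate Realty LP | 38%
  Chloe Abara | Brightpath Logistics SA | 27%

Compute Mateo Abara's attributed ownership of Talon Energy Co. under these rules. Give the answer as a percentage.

19.6914%

By parent–child attribution (R3), Mateo Abara is treated as also owning Chloe Abara's interest in Slate Realty LP, giving 38% + 32% = 70%.
By parent–child attribution (R3), Mateo Abara is treated as also owning Chloe Abara's interest in Brightpath Logistics SA, giving 16% + 27% = 43%.
Chain via Summit Foods Inc. → Larkspur Partners LP (R2): 9% × 24% × 23% = 0.4968% of Talon Energy Co.
Chain via Slate Realty LP → Halcyon Media Ltd (R2): 70% × 35% × 21% = 5.145% of Talon Energy Co.
Chain via Brightpath Logistics SA → Vantage Manufacturing Inc. (R2): 43% × 52% × 36% = 8.0496% of Talon Energy Co.
Direct interest in Talon Energy Co: 6%.
Aggregating (R1): 0.4968% + 5.145% + 8.0496% + 6% = 19.6914%.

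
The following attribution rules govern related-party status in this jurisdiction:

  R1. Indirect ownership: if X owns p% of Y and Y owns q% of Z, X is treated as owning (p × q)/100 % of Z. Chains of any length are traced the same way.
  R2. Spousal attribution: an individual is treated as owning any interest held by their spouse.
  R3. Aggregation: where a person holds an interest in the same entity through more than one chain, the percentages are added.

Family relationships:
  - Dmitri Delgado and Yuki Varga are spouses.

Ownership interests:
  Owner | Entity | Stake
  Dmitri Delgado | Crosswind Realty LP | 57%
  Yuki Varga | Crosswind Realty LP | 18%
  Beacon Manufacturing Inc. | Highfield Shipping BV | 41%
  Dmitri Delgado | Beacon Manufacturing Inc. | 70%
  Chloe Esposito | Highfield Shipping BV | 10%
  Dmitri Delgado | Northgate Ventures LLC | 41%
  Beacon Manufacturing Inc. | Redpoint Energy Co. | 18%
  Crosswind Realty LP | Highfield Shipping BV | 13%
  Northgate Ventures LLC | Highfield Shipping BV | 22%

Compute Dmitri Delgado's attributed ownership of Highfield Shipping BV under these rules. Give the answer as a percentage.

47.47%

By spousal attribution (R2), Dmitri Delgado is treated as also owning Yuki Varga's interest in Crosswind Realty LP, giving 57% + 18% = 75%.
Chain via Beacon Manufacturing Inc. (R1): 70% × 41% = 28.7% of Highfield Shipping BV.
Chain via Northgate Ventures LLC (R1): 41% × 22% = 9.02% of Highfield Shipping BV.
Chain via Crosswind Realty LP (R1): 75% × 13% = 9.75% of Highfield Shipping BV.
Aggregating (R3): 28.7% + 9.02% + 9.75% = 47.47%.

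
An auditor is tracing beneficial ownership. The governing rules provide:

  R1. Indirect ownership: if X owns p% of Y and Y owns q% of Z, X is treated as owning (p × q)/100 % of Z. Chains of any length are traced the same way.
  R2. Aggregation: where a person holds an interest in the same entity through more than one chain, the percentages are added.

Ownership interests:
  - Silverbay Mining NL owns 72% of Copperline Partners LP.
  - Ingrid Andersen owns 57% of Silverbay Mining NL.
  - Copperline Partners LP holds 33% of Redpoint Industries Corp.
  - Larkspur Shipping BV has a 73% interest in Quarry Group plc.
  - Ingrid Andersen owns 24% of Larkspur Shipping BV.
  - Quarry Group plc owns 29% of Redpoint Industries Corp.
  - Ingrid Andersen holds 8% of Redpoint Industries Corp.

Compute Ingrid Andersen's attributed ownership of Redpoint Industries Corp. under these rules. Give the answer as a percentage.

26.624%

Chain via Larkspur Shipping BV → Quarry Group plc (R1): 24% × 73% × 29% = 5.0808% of Redpoint Industries Corp.
Chain via Silverbay Mining NL → Copperline Partners LP (R1): 57% × 72% × 33% = 13.5432% of Redpoint Industries Corp.
Direct interest in Redpoint Industries Corp: 8%.
Aggregating (R2): 5.0808% + 13.5432% + 8% = 26.624%.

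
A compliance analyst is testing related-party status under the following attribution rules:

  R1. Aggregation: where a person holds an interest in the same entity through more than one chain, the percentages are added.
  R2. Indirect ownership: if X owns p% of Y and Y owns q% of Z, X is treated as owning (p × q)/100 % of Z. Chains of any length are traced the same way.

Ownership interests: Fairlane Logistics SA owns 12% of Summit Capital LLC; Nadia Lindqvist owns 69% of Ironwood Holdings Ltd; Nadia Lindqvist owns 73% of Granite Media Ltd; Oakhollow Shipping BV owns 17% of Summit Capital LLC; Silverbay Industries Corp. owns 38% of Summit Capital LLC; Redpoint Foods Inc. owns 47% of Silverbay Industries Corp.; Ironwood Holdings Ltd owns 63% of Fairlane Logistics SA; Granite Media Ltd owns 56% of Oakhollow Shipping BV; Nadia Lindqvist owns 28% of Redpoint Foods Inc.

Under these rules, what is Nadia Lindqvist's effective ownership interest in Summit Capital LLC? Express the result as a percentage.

17.1668%

Chain via Granite Media Ltd → Oakhollow Shipping BV (R2): 73% × 56% × 17% = 6.9496% of Summit Capital LLC.
Chain via Ironwood Holdings Ltd → Fairlane Logistics SA (R2): 69% × 63% × 12% = 5.2164% of Summit Capital LLC.
Chain via Redpoint Foods Inc. → Silverbay Industries Corp. (R2): 28% × 47% × 38% = 5.0008% of Summit Capital LLC.
Aggregating (R1): 6.9496% + 5.2164% + 5.0008% = 17.1668%.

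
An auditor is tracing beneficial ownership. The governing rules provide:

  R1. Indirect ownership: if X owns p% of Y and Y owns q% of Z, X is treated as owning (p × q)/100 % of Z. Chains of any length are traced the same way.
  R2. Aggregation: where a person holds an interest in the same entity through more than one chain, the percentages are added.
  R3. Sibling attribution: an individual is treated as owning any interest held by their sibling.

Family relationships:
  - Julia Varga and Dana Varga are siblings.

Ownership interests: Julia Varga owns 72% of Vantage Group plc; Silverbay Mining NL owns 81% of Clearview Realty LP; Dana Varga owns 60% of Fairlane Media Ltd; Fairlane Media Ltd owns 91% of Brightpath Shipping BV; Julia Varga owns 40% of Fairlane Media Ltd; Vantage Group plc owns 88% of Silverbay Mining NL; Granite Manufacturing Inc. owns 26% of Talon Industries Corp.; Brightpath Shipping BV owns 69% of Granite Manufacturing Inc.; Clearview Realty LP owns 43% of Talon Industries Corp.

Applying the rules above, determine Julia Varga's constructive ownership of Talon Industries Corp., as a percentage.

38.393688%

By sibling attribution (R3), Julia Varga is treated as also owning Dana Varga's interest in Fairlane Media Ltd, giving 40% + 60% = 100%.
Chain via Vantage Group plc → Silverbay Mining NL → Clearview Realty LP (R1): 72% × 88% × 81% × 43% = 22.068288% of Talon Industries Corp.
Chain via Fairlane Media Ltd → Brightpath Shipping BV → Granite Manufacturing Inc. (R1): 100% × 91% × 69% × 26% = 16.3254% of Talon Industries Corp.
Aggregating (R2): 22.068288% + 16.3254% = 38.393688%.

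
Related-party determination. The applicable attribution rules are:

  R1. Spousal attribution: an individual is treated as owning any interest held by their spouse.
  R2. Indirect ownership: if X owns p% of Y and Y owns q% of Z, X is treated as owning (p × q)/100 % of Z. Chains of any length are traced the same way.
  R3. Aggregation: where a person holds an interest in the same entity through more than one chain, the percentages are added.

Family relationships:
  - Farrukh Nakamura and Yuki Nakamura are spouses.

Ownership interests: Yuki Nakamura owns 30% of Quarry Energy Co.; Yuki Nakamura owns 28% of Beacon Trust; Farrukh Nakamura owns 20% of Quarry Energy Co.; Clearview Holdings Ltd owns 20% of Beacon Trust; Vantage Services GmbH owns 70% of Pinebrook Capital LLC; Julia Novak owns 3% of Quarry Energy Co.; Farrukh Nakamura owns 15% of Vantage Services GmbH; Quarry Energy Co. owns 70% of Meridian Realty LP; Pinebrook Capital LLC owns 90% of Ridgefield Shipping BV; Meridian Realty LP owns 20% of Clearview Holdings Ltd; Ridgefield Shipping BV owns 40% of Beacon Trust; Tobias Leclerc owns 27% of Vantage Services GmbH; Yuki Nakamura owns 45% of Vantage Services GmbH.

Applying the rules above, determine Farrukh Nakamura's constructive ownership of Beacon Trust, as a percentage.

By spousal attribution (R1), Farrukh Nakamura is treated as also owning Yuki Nakamura's interest in Vantage Services GmbH, giving 15% + 45% = 60%.
By spousal attribution (R1), Farrukh Nakamura is treated as also owning Yuki Nakamura's interest in Quarry Energy Co, giving 20% + 30% = 50%.
By spousal attribution (R1), Farrukh Nakamura is treated as owning Yuki Nakamura's 28% interest in Beacon Trust.
Chain via Vantage Services GmbH → Pinebrook Capital LLC → Ridgefield Shipping BV (R2): 60% × 70% × 90% × 40% = 15.12% of Beacon Trust.
Chain via Quarry Energy Co. → Meridian Realty LP → Clearview Holdings Ltd (R2): 50% × 70% × 20% × 20% = 1.4% of Beacon Trust.
Direct interest in Beacon Trust: 28%.
Aggregating (R3): 15.12% + 1.4% + 28% = 44.52%.

44.52%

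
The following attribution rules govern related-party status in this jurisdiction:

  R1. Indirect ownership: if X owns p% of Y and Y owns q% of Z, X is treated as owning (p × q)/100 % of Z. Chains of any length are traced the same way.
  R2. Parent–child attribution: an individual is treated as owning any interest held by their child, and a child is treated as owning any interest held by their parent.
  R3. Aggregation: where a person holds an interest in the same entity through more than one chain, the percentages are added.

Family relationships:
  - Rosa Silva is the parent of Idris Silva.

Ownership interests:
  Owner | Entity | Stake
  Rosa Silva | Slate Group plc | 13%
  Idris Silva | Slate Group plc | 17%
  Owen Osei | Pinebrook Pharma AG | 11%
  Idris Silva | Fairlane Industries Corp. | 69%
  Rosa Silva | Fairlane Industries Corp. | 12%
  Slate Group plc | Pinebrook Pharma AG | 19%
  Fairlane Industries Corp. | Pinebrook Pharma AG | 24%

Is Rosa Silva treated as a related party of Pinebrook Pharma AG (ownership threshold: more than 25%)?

Yes

By parent–child attribution (R2), Rosa Silva is treated as also owning Idris Silva's interest in Slate Group plc, giving 13% + 17% = 30%.
By parent–child attribution (R2), Rosa Silva is treated as also owning Idris Silva's interest in Fairlane Industries Corp, giving 12% + 69% = 81%.
Chain via Slate Group plc (R1): 30% × 19% = 5.7% of Pinebrook Pharma AG.
Chain via Fairlane Industries Corp. (R1): 81% × 24% = 19.44% of Pinebrook Pharma AG.
Aggregating (R3): 5.7% + 19.44% = 25.14%.
25.14% exceeds the 25% threshold, so Rosa is a related party to Pinebrook Pharma AG.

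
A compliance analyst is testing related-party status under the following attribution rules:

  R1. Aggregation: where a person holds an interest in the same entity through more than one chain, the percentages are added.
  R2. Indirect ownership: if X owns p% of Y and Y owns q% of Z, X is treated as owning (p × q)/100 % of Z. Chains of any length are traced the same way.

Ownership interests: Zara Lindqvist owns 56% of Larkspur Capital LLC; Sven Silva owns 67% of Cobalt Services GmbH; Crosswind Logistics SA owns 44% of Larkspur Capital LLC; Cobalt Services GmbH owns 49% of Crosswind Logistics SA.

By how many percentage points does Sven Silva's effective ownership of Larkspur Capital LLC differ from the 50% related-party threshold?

35.5548

Chain via Cobalt Services GmbH → Crosswind Logistics SA (R2): 67% × 49% × 44% = 14.4452% of Larkspur Capital LLC.
14.4452% falls short of the 50% threshold by 35.5548 percentage points.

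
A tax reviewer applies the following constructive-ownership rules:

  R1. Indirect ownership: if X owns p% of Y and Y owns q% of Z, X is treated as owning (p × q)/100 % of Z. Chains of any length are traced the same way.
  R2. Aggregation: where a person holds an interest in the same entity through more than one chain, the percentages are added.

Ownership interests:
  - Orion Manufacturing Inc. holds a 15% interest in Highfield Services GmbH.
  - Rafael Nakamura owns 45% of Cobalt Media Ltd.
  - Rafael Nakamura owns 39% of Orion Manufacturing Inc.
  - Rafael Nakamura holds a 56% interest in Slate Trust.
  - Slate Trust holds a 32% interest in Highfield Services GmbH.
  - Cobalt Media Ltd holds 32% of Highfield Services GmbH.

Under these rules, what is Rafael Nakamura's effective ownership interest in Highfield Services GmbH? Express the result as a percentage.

Chain via Cobalt Media Ltd (R1): 45% × 32% = 14.4% of Highfield Services GmbH.
Chain via Slate Trust (R1): 56% × 32% = 17.92% of Highfield Services GmbH.
Chain via Orion Manufacturing Inc. (R1): 39% × 15% = 5.85% of Highfield Services GmbH.
Aggregating (R2): 14.4% + 17.92% + 5.85% = 38.17%.

38.17%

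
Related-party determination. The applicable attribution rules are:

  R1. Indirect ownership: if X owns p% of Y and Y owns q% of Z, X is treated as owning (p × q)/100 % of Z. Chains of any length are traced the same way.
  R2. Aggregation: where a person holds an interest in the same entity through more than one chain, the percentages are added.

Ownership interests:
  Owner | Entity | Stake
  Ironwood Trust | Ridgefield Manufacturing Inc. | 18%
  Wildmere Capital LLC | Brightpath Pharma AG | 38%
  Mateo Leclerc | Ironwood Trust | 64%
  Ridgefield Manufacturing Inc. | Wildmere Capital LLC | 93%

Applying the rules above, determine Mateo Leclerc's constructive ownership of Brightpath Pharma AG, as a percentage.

4.071168%

Chain via Ironwood Trust → Ridgefield Manufacturing Inc. → Wildmere Capital LLC (R1): 64% × 18% × 93% × 38% = 4.071168% of Brightpath Pharma AG.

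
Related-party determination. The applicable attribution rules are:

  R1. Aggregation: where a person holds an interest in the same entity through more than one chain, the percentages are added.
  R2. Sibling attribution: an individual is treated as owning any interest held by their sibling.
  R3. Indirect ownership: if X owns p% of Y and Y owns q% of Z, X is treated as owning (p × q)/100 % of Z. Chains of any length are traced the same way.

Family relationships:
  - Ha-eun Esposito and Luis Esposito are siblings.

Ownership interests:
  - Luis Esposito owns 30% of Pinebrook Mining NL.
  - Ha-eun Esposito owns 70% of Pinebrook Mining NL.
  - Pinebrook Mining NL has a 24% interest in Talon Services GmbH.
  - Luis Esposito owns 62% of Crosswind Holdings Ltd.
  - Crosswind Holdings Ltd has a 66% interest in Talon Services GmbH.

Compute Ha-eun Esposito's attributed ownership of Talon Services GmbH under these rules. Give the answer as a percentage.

64.92%

By sibling attribution (R2), Ha-eun Esposito is treated as also owning Luis Esposito's interest in Pinebrook Mining NL, giving 70% + 30% = 100%.
By sibling attribution (R2), Ha-eun Esposito is treated as owning Luis Esposito's 62% interest in Crosswind Holdings Ltd.
Chain via Pinebrook Mining NL (R3): 100% × 24% = 24% of Talon Services GmbH.
Chain via Crosswind Holdings Ltd (R3): 62% × 66% = 40.92% of Talon Services GmbH.
Aggregating (R1): 24% + 40.92% = 64.92%.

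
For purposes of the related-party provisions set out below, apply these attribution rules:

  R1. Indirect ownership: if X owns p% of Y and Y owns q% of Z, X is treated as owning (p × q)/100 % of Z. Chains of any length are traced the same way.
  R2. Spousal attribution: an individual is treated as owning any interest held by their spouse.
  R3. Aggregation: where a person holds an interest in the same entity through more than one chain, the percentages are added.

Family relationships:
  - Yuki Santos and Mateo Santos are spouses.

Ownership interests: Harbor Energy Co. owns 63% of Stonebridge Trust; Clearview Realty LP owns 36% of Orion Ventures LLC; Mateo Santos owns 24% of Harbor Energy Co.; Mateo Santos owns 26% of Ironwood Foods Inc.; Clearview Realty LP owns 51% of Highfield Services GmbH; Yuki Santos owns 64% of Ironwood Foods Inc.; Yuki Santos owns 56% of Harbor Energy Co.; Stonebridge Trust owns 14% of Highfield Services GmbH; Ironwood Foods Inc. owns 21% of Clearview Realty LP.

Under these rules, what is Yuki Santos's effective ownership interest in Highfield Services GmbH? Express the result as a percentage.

By spousal attribution (R2), Yuki Santos is treated as also owning Mateo Santos's interest in Harbor Energy Co, giving 56% + 24% = 80%.
By spousal attribution (R2), Yuki Santos is treated as also owning Mateo Santos's interest in Ironwood Foods Inc, giving 64% + 26% = 90%.
Chain via Harbor Energy Co. → Stonebridge Trust (R1): 80% × 63% × 14% = 7.056% of Highfield Services GmbH.
Chain via Ironwood Foods Inc. → Clearview Realty LP (R1): 90% × 21% × 51% = 9.639% of Highfield Services GmbH.
Aggregating (R3): 7.056% + 9.639% = 16.695%.

16.695%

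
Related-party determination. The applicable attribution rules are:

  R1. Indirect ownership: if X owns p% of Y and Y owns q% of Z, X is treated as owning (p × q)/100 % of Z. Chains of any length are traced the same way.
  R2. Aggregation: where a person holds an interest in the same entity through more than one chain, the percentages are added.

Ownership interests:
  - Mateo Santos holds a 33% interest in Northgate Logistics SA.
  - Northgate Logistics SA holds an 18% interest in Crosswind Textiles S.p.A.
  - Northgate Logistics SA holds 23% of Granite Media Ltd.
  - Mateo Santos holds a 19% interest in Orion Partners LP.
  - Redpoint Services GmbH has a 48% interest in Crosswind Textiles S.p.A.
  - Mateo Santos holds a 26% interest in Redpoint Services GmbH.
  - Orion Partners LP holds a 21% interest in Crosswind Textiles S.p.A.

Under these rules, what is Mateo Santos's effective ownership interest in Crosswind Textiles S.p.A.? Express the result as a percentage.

22.41%

Chain via Northgate Logistics SA (R1): 33% × 18% = 5.94% of Crosswind Textiles S.p.A.
Chain via Redpoint Services GmbH (R1): 26% × 48% = 12.48% of Crosswind Textiles S.p.A.
Chain via Orion Partners LP (R1): 19% × 21% = 3.99% of Crosswind Textiles S.p.A.
Aggregating (R2): 5.94% + 12.48% + 3.99% = 22.41%.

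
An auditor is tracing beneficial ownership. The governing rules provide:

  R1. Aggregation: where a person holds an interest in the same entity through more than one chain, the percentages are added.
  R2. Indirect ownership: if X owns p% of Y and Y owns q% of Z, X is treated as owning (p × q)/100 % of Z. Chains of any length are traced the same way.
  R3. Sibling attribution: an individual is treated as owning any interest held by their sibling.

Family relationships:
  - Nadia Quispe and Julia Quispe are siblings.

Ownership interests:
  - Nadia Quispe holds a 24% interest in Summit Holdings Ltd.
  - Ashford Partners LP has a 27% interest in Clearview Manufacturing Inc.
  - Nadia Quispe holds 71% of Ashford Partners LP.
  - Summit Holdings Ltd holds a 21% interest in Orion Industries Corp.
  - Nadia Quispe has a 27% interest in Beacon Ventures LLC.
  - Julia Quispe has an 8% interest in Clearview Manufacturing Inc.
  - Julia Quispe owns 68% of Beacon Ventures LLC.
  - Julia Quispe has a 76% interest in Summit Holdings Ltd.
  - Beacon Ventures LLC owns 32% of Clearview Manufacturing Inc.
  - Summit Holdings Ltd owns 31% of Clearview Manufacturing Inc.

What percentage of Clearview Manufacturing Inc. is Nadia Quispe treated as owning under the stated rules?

By sibling attribution (R3), Nadia Quispe is treated as also owning Julia Quispe's interest in Beacon Ventures LLC, giving 27% + 68% = 95%.
By sibling attribution (R3), Nadia Quispe is treated as also owning Julia Quispe's interest in Summit Holdings Ltd, giving 24% + 76% = 100%.
By sibling attribution (R3), Nadia Quispe is treated as owning Julia Quispe's 8% interest in Clearview Manufacturing Inc.
Chain via Ashford Partners LP (R2): 71% × 27% = 19.17% of Clearview Manufacturing Inc.
Chain via Beacon Ventures LLC (R2): 95% × 32% = 30.4% of Clearview Manufacturing Inc.
Chain via Summit Holdings Ltd (R2): 100% × 31% = 31% of Clearview Manufacturing Inc.
Direct interest in Clearview Manufacturing Inc: 8%.
Aggregating (R1): 19.17% + 30.4% + 31% + 8% = 88.57%.

88.57%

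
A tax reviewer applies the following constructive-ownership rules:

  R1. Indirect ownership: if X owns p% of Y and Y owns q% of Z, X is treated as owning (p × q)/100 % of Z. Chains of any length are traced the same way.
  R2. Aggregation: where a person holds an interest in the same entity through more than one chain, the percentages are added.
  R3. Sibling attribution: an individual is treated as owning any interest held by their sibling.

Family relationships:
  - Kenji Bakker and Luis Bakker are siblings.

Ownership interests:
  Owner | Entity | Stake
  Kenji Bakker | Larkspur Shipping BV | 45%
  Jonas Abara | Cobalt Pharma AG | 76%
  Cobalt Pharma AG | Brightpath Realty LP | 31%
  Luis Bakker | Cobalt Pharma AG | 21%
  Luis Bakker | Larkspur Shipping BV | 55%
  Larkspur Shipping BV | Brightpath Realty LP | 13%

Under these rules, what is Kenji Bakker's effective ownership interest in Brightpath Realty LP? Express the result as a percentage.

19.51%

By sibling attribution (R3), Kenji Bakker is treated as also owning Luis Bakker's interest in Larkspur Shipping BV, giving 45% + 55% = 100%.
By sibling attribution (R3), Kenji Bakker is treated as owning Luis Bakker's 21% interest in Cobalt Pharma AG.
Chain via Larkspur Shipping BV (R1): 100% × 13% = 13% of Brightpath Realty LP.
Chain via Cobalt Pharma AG (R1): 21% × 31% = 6.51% of Brightpath Realty LP.
Aggregating (R2): 13% + 6.51% = 19.51%.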